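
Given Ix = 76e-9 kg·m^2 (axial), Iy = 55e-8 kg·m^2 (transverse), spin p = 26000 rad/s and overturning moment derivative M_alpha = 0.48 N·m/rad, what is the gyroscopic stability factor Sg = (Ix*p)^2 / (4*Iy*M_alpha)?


Sg = Ix^2 * p^2 / (4 * Iy * M_alpha) = (76e-9)^2 * 26000^2 / (4 * 55e-8 * 0.48) = 3.698

3.698


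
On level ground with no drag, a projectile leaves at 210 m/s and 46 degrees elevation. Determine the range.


R = v0^2 * sin(2*theta) / g = 210^2 * sin(2*46°) / 9.81 = 4493 m

4493 m


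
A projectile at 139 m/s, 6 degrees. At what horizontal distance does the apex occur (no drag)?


R = v0^2*sin(2*theta)/g = 139^2*sin(2*6°)/9.81 = 409.486 m
apex_dist = R/2 = 409.486/2 = 204.7 m

204.7 m


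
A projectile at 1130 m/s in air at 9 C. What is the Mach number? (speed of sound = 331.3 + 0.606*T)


a = 331.3 + 0.606*(9) = 336.754 m/s
M = v/a = 1130/336.754 = 3.356

3.356


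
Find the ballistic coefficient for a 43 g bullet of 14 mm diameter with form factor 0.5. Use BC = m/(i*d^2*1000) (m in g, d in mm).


BC = m/(i*d^2*1000) = 43/(0.5 * 14^2 * 1000) = 0.0004388

0.0004388


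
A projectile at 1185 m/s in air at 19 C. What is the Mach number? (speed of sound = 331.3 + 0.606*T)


a = 331.3 + 0.606*(19) = 342.814 m/s
M = v/a = 1185/342.814 = 3.457

3.457


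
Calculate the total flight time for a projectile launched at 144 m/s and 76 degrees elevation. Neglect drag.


T = 2*v0*sin(theta)/g = 2*144*sin(76°)/9.81 = 28.49 s

28.49 s


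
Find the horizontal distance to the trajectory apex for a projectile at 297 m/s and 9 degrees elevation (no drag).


R = v0^2*sin(2*theta)/g = 297^2*sin(2*9°)/9.81 = 2778.6 m
apex_dist = R/2 = 2778.6/2 = 1389 m

1389 m


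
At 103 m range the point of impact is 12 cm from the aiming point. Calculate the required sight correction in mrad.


1 mrad subtends 1 cm per 10 m of range, so adj = error_cm / (dist_m / 10) = 12 / (103/10) = 1.165 mrad

1.165 mrad


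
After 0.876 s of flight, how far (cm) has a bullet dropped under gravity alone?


drop = 0.5*g*t^2 = 0.5*9.81*0.876^2 = 3.76398 m ≈ 376.4 cm

376.4 cm


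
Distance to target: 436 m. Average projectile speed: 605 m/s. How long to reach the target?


t = d/v = 436/605 = 0.7207 s

0.7207 s


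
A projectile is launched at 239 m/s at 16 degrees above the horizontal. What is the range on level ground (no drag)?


R = v0^2 * sin(2*theta) / g = 239^2 * sin(2*16°) / 9.81 = 3086 m

3086 m


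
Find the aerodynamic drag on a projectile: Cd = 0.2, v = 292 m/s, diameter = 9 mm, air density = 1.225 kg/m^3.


A = pi*(d/2)^2 = pi*(9/2000)^2 = 6.36173e-05 m^2
Fd = 0.5*Cd*rho*A*v^2 = 0.5*0.2*1.225*6.36173e-05*292^2 = 0.6645 N

0.6645 N


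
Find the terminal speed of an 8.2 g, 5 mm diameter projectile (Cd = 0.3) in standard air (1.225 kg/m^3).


A = pi*(d/2)^2 = pi*(5/2000)^2 = 1.96350e-05 m^2
vt = sqrt(2mg/(Cd*rho*A)) = sqrt(2*0.0082*9.81/(0.3 * 1.225 * 1.96350e-05)) = 149.3 m/s

149.3 m/s


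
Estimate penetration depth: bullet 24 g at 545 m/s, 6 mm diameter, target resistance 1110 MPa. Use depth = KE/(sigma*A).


A = pi*(d/2)^2 = pi*(6/2)^2 = 28.2743 mm^2
E = 0.5*m*v^2 = 0.5*0.024*545^2 = 3564.3 J
depth = E/(sigma*A) = 3564.3 J / (1110 MPa * 28.2743 mm^2) = 3564.3/(1110 * 28.2743) m = 0.113569 m ≈ 113.6 mm

113.6 mm


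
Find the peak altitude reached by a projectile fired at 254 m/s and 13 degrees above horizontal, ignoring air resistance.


H = (v0*sin(theta))^2 / (2g) = (254*sin(13°))^2 / (2*9.81) = 166.4 m

166.4 m


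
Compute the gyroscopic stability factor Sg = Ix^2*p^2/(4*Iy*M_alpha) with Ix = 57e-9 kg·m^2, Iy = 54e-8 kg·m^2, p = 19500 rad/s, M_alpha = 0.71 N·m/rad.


Sg = Ix^2 * p^2 / (4 * Iy * M_alpha) = (57e-9)^2 * 19500^2 / (4 * 54e-8 * 0.71) = 0.8056

0.8056


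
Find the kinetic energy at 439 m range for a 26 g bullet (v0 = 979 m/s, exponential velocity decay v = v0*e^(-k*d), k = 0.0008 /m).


v = v0*exp(-k*d) = 979*exp(-0.0008*439) = 689.062 m/s
E = 0.5*m*v^2 = 0.5*0.026*689.062^2 = 6172 J

6172 J


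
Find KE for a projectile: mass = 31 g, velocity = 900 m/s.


E = 0.5*m*v^2 = 0.5*0.031*900^2 = 12555 J

12555 J


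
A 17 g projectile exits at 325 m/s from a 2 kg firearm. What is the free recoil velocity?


v_recoil = m_p * v_p / m_gun = 0.017 * 325 / 2 = 2.763 m/s

2.763 m/s


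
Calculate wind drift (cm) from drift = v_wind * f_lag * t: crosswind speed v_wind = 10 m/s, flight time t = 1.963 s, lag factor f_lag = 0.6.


drift = v_wind * lag * t = 10 * 0.6 * 1.963 = 11.778 m ≈ 1178 cm

1178 cm


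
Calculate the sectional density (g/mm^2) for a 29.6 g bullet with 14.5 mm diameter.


SD = m/d^2 = 29.6/14.5^2 = 0.1408 g/mm^2

0.1408 g/mm^2


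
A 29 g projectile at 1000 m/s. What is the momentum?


p = m*v = 0.029*1000 = 29 kg·m/s

29 kg·m/s


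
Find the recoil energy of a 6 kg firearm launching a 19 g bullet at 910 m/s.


v_r = m_p*v_p/m_gun = 0.019*910/6 = 2.88167 m/s, E_r = 0.5*m_gun*v_r^2 = 0.5*6*2.88167^2 = 24.91 J

24.91 J


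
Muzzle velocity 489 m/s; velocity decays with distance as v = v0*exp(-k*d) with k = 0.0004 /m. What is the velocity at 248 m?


v = v0*exp(-k*d) = 489*exp(-0.0004*248) = 442.8 m/s

442.8 m/s


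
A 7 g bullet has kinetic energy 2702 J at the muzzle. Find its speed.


v = sqrt(2*E/m) = sqrt(2*2702/0.007) = 878.6 m/s

878.6 m/s


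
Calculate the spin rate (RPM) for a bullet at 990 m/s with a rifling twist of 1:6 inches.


twist_m = 6*0.0254 = 0.1524 m
spin = v/twist = 990/0.1524 = 6496.063 rev/s
RPM = spin*60 = 6496.063*60 ≈ 389764 RPM

389764 RPM


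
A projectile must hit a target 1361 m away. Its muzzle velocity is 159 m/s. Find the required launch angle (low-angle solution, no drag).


sin(2*theta) = R*g/v0^2 = 1361*9.81/159^2 = 0.52812, theta = arcsin(0.52812)/2 = 15.94°

15.94 degrees


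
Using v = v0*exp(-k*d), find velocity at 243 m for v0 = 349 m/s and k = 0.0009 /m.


v = v0*exp(-k*d) = 349*exp(-0.0009*243) = 280.4 m/s

280.4 m/s


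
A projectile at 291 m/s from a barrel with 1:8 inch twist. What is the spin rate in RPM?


twist_m = 8*0.0254 = 0.2032 m
spin = v/twist = 291/0.2032 = 1432.087 rev/s
RPM = spin*60 = 1432.087*60 ≈ 85925 RPM

85925 RPM


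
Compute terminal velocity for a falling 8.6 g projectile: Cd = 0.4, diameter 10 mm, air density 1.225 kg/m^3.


A = pi*(d/2)^2 = pi*(10/2000)^2 = 7.85398e-05 m^2
vt = sqrt(2mg/(Cd*rho*A)) = sqrt(2*0.0086*9.81/(0.4 * 1.225 * 7.85398e-05)) = 66.21 m/s

66.21 m/s


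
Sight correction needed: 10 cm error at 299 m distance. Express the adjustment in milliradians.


1 mrad subtends 1 cm per 10 m of range, so adj = error_cm / (dist_m / 10) = 10 / (299/10) = 0.3344 mrad

0.3344 mrad


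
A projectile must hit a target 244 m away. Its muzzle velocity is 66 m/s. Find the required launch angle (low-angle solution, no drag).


sin(2*theta) = R*g/v0^2 = 244*9.81/66^2 = 0.549504, theta = arcsin(0.549504)/2 = 16.67°

16.67 degrees


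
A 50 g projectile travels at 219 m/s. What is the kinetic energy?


E = 0.5*m*v^2 = 0.5*0.05*219^2 = 1199 J

1199 J


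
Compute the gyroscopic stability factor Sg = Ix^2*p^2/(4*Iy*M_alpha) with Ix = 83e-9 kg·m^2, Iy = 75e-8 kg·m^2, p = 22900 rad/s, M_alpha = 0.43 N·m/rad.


Sg = Ix^2 * p^2 / (4 * Iy * M_alpha) = (83e-9)^2 * 22900^2 / (4 * 75e-8 * 0.43) = 2.801

2.801


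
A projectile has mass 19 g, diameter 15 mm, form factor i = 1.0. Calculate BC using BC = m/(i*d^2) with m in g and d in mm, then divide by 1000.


BC = m/(i*d^2*1000) = 19/(1.0 * 15^2 * 1000) = 8.444e-05

8.444e-05


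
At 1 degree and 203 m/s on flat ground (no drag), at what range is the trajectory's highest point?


R = v0^2*sin(2*theta)/g = 203^2*sin(2*1°)/9.81 = 146.603 m
apex_dist = R/2 = 146.603/2 = 73.3 m

73.3 m


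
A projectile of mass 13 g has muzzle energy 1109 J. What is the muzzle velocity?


v = sqrt(2*E/m) = sqrt(2*1109/0.013) = 413.1 m/s

413.1 m/s


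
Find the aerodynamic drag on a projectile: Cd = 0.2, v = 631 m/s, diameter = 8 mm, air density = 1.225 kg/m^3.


A = pi*(d/2)^2 = pi*(8/2000)^2 = 5.02655e-05 m^2
Fd = 0.5*Cd*rho*A*v^2 = 0.5*0.2*1.225*5.02655e-05*631^2 = 2.452 N

2.452 N


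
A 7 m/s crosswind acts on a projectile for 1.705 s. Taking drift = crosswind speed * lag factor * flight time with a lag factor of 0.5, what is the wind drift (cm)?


drift = v_wind * lag * t = 7 * 0.5 * 1.705 = 5.9675 m ≈ 596.8 cm

596.8 cm


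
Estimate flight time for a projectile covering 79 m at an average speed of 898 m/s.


t = d/v = 79/898 = 0.08797 s

0.08797 s


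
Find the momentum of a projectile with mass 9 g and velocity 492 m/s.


p = m*v = 0.009*492 = 4.428 kg·m/s

4.428 kg·m/s


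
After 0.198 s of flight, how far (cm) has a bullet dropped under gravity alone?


drop = 0.5*g*t^2 = 0.5*9.81*0.198^2 = 0.192296 m ≈ 19.23 cm

19.23 cm


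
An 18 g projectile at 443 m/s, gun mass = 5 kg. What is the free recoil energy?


v_r = m_p*v_p/m_gun = 0.018*443/5 = 1.5948 m/s, E_r = 0.5*m_gun*v_r^2 = 0.5*5*1.5948^2 = 6.358 J

6.358 J


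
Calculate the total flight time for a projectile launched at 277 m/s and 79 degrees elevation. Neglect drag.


T = 2*v0*sin(theta)/g = 2*277*sin(79°)/9.81 = 55.44 s

55.44 s


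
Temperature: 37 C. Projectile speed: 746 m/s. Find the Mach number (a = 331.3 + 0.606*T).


a = 331.3 + 0.606*(37) = 353.722 m/s
M = v/a = 746/353.722 = 2.109

2.109


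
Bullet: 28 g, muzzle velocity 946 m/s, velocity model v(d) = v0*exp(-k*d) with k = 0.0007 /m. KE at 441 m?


v = v0*exp(-k*d) = 946*exp(-0.0007*441) = 694.743 m/s
E = 0.5*m*v^2 = 0.5*0.028*694.743^2 = 6757 J

6757 J


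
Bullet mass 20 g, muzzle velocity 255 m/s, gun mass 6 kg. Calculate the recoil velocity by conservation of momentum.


v_recoil = m_p * v_p / m_gun = 0.02 * 255 / 6 = 0.85 m/s

0.85 m/s


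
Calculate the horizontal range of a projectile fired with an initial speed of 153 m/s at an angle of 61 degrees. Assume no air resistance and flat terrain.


R = v0^2 * sin(2*theta) / g = 153^2 * sin(2*61°) / 9.81 = 2024 m

2024 m


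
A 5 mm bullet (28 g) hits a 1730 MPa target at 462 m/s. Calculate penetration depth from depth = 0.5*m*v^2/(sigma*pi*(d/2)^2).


A = pi*(d/2)^2 = pi*(5/2)^2 = 19.635 mm^2
E = 0.5*m*v^2 = 0.5*0.028*462^2 = 2988.22 J
depth = E/(sigma*A) = 2988.22 J / (1730 MPa * 19.635 mm^2) = 2988.22/(1730 * 19.635) m = 0.0879703 m ≈ 87.97 mm

87.97 mm


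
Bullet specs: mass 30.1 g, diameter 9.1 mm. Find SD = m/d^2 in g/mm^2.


SD = m/d^2 = 30.1/9.1^2 = 0.3635 g/mm^2

0.3635 g/mm^2


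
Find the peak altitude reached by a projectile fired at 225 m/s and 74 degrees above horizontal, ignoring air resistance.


H = (v0*sin(theta))^2 / (2g) = (225*sin(74°))^2 / (2*9.81) = 2384 m

2384 m


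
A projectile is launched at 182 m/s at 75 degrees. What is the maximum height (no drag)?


H = (v0*sin(theta))^2 / (2g) = (182*sin(75°))^2 / (2*9.81) = 1575 m

1575 m


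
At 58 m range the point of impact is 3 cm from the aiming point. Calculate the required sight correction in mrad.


1 mrad subtends 1 cm per 10 m of range, so adj = error_cm / (dist_m / 10) = 3 / (58/10) = 0.5172 mrad

0.5172 mrad


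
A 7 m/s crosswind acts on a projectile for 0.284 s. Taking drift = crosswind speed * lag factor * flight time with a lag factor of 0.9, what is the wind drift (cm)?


drift = v_wind * lag * t = 7 * 0.9 * 0.284 = 1.7892 m ≈ 178.9 cm

178.9 cm


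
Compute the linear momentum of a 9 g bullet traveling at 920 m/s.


p = m*v = 0.009*920 = 8.28 kg·m/s

8.28 kg·m/s


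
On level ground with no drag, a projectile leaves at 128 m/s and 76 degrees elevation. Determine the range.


R = v0^2 * sin(2*theta) / g = 128^2 * sin(2*76°) / 9.81 = 784.1 m

784.1 m


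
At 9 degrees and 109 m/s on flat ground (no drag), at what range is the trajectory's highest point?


R = v0^2*sin(2*theta)/g = 109^2*sin(2*9°)/9.81 = 374.254 m
apex_dist = R/2 = 374.254/2 = 187.1 m

187.1 m


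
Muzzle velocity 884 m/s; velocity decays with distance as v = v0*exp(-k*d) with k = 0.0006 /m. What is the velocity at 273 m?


v = v0*exp(-k*d) = 884*exp(-0.0006*273) = 750.4 m/s

750.4 m/s


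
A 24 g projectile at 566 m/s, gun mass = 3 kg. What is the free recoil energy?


v_r = m_p*v_p/m_gun = 0.024*566/3 = 4.528 m/s, E_r = 0.5*m_gun*v_r^2 = 0.5*3*4.528^2 = 30.75 J

30.75 J


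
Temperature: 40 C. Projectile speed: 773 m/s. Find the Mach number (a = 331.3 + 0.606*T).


a = 331.3 + 0.606*(40) = 355.54 m/s
M = v/a = 773/355.54 = 2.174

2.174


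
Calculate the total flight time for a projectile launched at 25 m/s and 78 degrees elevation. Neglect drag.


T = 2*v0*sin(theta)/g = 2*25*sin(78°)/9.81 = 4.985 s

4.985 s


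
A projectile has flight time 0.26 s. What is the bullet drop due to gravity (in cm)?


drop = 0.5*g*t^2 = 0.5*9.81*0.26^2 = 0.331578 m ≈ 33.16 cm

33.16 cm


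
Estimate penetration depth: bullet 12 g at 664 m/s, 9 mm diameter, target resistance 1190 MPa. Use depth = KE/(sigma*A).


A = pi*(d/2)^2 = pi*(9/2)^2 = 63.6173 mm^2
E = 0.5*m*v^2 = 0.5*0.012*664^2 = 2645.38 J
depth = E/(sigma*A) = 2645.38 J / (1190 MPa * 63.6173 mm^2) = 2645.38/(1190 * 63.6173) m = 0.0349434 m ≈ 34.94 mm

34.94 mm


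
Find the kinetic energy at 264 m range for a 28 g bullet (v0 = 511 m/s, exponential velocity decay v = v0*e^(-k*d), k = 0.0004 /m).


v = v0*exp(-k*d) = 511*exp(-0.0004*264) = 459.79 m/s
E = 0.5*m*v^2 = 0.5*0.028*459.79^2 = 2960 J

2960 J


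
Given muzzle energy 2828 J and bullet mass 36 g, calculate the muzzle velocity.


v = sqrt(2*E/m) = sqrt(2*2828/0.036) = 396.4 m/s

396.4 m/s


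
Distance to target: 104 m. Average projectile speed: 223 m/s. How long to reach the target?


t = d/v = 104/223 = 0.4664 s

0.4664 s


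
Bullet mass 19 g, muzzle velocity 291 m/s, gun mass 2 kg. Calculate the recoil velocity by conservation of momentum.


v_recoil = m_p * v_p / m_gun = 0.019 * 291 / 2 = 2.764 m/s

2.764 m/s


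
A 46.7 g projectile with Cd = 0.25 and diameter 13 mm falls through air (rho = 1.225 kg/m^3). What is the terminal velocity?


A = pi*(d/2)^2 = pi*(13/2000)^2 = 1.32732e-04 m^2
vt = sqrt(2mg/(Cd*rho*A)) = sqrt(2*0.0467*9.81/(0.25 * 1.225 * 1.32732e-04)) = 150.1 m/s

150.1 m/s


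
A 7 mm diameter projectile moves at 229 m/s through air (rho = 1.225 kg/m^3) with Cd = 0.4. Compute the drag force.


A = pi*(d/2)^2 = pi*(7/2000)^2 = 3.84845e-05 m^2
Fd = 0.5*Cd*rho*A*v^2 = 0.5*0.4*1.225*3.84845e-05*229^2 = 0.4945 N

0.4945 N


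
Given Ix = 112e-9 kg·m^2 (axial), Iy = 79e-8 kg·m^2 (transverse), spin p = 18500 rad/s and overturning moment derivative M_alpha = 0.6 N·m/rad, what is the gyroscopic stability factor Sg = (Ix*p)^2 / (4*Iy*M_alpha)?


Sg = Ix^2 * p^2 / (4 * Iy * M_alpha) = (112e-9)^2 * 18500^2 / (4 * 79e-8 * 0.6) = 2.264

2.264


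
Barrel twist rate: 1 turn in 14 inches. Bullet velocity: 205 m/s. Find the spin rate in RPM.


twist_m = 14*0.0254 = 0.3556 m
spin = v/twist = 205/0.3556 = 576.4904 rev/s
RPM = spin*60 = 576.4904*60 ≈ 34589 RPM

34589 RPM


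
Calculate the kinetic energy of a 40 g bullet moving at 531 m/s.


E = 0.5*m*v^2 = 0.5*0.04*531^2 = 5639 J

5639 J


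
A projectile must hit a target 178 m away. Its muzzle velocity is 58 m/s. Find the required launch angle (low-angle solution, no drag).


sin(2*theta) = R*g/v0^2 = 178*9.81/58^2 = 0.519078, theta = arcsin(0.519078)/2 = 15.64°

15.64 degrees


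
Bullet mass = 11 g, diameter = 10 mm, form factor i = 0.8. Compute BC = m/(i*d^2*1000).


BC = m/(i*d^2*1000) = 11/(0.8 * 10^2 * 1000) = 0.0001375

0.0001375


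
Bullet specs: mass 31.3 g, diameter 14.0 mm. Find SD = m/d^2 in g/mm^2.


SD = m/d^2 = 31.3/14.0^2 = 0.1597 g/mm^2

0.1597 g/mm^2


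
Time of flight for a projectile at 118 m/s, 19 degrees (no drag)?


T = 2*v0*sin(theta)/g = 2*118*sin(19°)/9.81 = 7.832 s

7.832 s


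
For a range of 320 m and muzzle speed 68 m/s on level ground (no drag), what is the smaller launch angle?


sin(2*theta) = R*g/v0^2 = 320*9.81/68^2 = 0.678893, theta = arcsin(0.678893)/2 = 21.38°

21.38 degrees


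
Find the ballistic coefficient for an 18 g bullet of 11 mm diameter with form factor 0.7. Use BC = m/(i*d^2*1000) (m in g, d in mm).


BC = m/(i*d^2*1000) = 18/(0.7 * 11^2 * 1000) = 0.0002125

0.0002125


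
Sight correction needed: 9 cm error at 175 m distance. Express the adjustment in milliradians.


1 mrad subtends 1 cm per 10 m of range, so adj = error_cm / (dist_m / 10) = 9 / (175/10) = 0.5143 mrad

0.5143 mrad


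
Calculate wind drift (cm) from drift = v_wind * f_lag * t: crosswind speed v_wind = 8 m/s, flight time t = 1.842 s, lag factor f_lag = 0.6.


drift = v_wind * lag * t = 8 * 0.6 * 1.842 = 8.8416 m ≈ 884.2 cm

884.2 cm


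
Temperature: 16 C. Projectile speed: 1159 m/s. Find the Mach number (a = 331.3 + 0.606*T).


a = 331.3 + 0.606*(16) = 340.996 m/s
M = v/a = 1159/340.996 = 3.399

3.399


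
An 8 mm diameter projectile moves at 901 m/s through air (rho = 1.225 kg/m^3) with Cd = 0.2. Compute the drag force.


A = pi*(d/2)^2 = pi*(8/2000)^2 = 5.02655e-05 m^2
Fd = 0.5*Cd*rho*A*v^2 = 0.5*0.2*1.225*5.02655e-05*901^2 = 4.999 N

4.999 N


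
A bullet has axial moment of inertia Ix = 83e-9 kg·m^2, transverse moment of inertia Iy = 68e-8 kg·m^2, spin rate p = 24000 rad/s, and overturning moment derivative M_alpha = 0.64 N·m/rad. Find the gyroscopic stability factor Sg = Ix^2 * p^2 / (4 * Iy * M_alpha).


Sg = Ix^2 * p^2 / (4 * Iy * M_alpha) = (83e-9)^2 * 24000^2 / (4 * 68e-8 * 0.64) = 2.279

2.279


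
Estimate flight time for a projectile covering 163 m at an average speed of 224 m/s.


t = d/v = 163/224 = 0.7277 s

0.7277 s


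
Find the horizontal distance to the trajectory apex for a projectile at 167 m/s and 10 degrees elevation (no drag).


R = v0^2*sin(2*theta)/g = 167^2*sin(2*10°)/9.81 = 972.334 m
apex_dist = R/2 = 972.334/2 = 486.2 m

486.2 m


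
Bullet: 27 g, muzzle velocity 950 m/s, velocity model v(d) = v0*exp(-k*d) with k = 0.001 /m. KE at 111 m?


v = v0*exp(-k*d) = 950*exp(-0.001*111) = 850.192 m/s
E = 0.5*m*v^2 = 0.5*0.027*850.192^2 = 9758 J

9758 J


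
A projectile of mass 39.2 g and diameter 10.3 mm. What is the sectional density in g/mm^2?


SD = m/d^2 = 39.2/10.3^2 = 0.3695 g/mm^2

0.3695 g/mm^2


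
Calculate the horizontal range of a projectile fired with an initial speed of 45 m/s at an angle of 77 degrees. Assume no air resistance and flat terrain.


R = v0^2 * sin(2*theta) / g = 45^2 * sin(2*77°) / 9.81 = 90.49 m

90.49 m


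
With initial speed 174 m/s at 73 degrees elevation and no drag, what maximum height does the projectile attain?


H = (v0*sin(theta))^2 / (2g) = (174*sin(73°))^2 / (2*9.81) = 1411 m

1411 m


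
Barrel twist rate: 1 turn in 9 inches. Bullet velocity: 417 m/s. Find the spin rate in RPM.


twist_m = 9*0.0254 = 0.2286 m
spin = v/twist = 417/0.2286 = 1824.147 rev/s
RPM = spin*60 = 1824.147*60 ≈ 109449 RPM

109449 RPM


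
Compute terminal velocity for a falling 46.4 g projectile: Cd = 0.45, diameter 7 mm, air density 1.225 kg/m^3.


A = pi*(d/2)^2 = pi*(7/2000)^2 = 3.84845e-05 m^2
vt = sqrt(2mg/(Cd*rho*A)) = sqrt(2*0.0464*9.81/(0.45 * 1.225 * 3.84845e-05)) = 207.2 m/s

207.2 m/s


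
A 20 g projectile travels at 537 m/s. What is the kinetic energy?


E = 0.5*m*v^2 = 0.5*0.02*537^2 = 2884 J

2884 J


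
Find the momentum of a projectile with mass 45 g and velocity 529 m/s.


p = m*v = 0.045*529 = 23.8 kg·m/s

23.8 kg·m/s


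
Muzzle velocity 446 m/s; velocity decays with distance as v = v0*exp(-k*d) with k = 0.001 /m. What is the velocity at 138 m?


v = v0*exp(-k*d) = 446*exp(-0.001*138) = 388.5 m/s

388.5 m/s


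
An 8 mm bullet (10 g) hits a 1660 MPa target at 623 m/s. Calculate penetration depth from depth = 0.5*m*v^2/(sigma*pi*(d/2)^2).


A = pi*(d/2)^2 = pi*(8/2)^2 = 50.2655 mm^2
E = 0.5*m*v^2 = 0.5*0.01*623^2 = 1940.64 J
depth = E/(sigma*A) = 1940.64 J / (1660 MPa * 50.2655 mm^2) = 1940.64/(1660 * 50.2655) m = 0.0232578 m ≈ 23.26 mm

23.26 mm


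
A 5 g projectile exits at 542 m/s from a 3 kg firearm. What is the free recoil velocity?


v_recoil = m_p * v_p / m_gun = 0.005 * 542 / 3 = 0.9033 m/s

0.9033 m/s


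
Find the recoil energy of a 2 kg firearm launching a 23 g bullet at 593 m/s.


v_r = m_p*v_p/m_gun = 0.023*593/2 = 6.8195 m/s, E_r = 0.5*m_gun*v_r^2 = 0.5*2*6.8195^2 = 46.51 J

46.51 J


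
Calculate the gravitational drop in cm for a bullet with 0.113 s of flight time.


drop = 0.5*g*t^2 = 0.5*9.81*0.113^2 = 0.0626319 m ≈ 6.263 cm

6.263 cm


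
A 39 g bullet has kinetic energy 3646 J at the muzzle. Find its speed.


v = sqrt(2*E/m) = sqrt(2*3646/0.039) = 432.4 m/s

432.4 m/s


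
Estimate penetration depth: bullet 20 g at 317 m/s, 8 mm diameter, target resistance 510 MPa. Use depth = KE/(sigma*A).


A = pi*(d/2)^2 = pi*(8/2)^2 = 50.2655 mm^2
E = 0.5*m*v^2 = 0.5*0.02*317^2 = 1004.89 J
depth = E/(sigma*A) = 1004.89 J / (510 MPa * 50.2655 mm^2) = 1004.89/(510 * 50.2655) m = 0.0391993 m ≈ 39.2 mm

39.2 mm


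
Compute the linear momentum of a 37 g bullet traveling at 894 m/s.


p = m*v = 0.037*894 = 33.08 kg·m/s

33.08 kg·m/s


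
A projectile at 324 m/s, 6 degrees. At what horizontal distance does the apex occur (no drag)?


R = v0^2*sin(2*theta)/g = 324^2*sin(2*6°)/9.81 = 2224.85 m
apex_dist = R/2 = 2224.85/2 = 1112 m

1112 m


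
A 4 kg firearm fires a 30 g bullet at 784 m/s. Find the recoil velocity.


v_recoil = m_p * v_p / m_gun = 0.03 * 784 / 4 = 5.88 m/s

5.88 m/s


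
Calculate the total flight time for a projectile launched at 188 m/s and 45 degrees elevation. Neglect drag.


T = 2*v0*sin(theta)/g = 2*188*sin(45°)/9.81 = 27.1 s

27.1 s


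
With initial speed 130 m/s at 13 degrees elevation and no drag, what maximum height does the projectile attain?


H = (v0*sin(theta))^2 / (2g) = (130*sin(13°))^2 / (2*9.81) = 43.59 m

43.59 m


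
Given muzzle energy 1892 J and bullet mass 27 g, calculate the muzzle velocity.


v = sqrt(2*E/m) = sqrt(2*1892/0.027) = 374.4 m/s

374.4 m/s


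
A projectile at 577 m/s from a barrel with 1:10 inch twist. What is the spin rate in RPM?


twist_m = 10*0.0254 = 0.254 m
spin = v/twist = 577/0.254 = 2271.654 rev/s
RPM = spin*60 = 2271.654*60 ≈ 136299 RPM

136299 RPM


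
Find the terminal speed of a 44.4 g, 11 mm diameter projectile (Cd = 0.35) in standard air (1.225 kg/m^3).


A = pi*(d/2)^2 = pi*(11/2000)^2 = 9.50332e-05 m^2
vt = sqrt(2mg/(Cd*rho*A)) = sqrt(2*0.0444*9.81/(0.35 * 1.225 * 9.50332e-05)) = 146.2 m/s

146.2 m/s


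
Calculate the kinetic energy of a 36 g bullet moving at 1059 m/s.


E = 0.5*m*v^2 = 0.5*0.036*1059^2 = 20187 J

20187 J


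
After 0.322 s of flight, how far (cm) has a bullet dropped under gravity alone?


drop = 0.5*g*t^2 = 0.5*9.81*0.322^2 = 0.50857 m ≈ 50.86 cm

50.86 cm


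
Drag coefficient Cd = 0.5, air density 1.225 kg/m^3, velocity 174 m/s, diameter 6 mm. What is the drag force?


A = pi*(d/2)^2 = pi*(6/2000)^2 = 2.82743e-05 m^2
Fd = 0.5*Cd*rho*A*v^2 = 0.5*0.5*1.225*2.82743e-05*174^2 = 0.2622 N

0.2622 N


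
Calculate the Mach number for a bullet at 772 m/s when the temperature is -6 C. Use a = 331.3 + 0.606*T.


a = 331.3 + 0.606*(-6) = 327.664 m/s
M = v/a = 772/327.664 = 2.356

2.356


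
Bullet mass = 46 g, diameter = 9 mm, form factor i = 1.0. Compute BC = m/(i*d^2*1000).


BC = m/(i*d^2*1000) = 46/(1.0 * 9^2 * 1000) = 0.0005679

0.0005679


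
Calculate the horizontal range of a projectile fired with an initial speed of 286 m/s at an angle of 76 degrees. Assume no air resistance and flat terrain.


R = v0^2 * sin(2*theta) / g = 286^2 * sin(2*76°) / 9.81 = 3914 m

3914 m


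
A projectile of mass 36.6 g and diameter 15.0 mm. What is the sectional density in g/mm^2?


SD = m/d^2 = 36.6/15.0^2 = 0.1627 g/mm^2

0.1627 g/mm^2


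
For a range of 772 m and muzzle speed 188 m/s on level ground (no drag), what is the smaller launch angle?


sin(2*theta) = R*g/v0^2 = 772*9.81/188^2 = 0.214275, theta = arcsin(0.214275)/2 = 6.186°

6.186 degrees


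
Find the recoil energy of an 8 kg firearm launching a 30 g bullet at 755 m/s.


v_r = m_p*v_p/m_gun = 0.03*755/8 = 2.83125 m/s, E_r = 0.5*m_gun*v_r^2 = 0.5*8*2.83125^2 = 32.06 J

32.06 J


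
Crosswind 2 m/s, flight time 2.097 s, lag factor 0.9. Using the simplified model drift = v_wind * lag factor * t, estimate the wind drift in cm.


drift = v_wind * lag * t = 2 * 0.9 * 2.097 = 3.7746 m ≈ 377.5 cm

377.5 cm


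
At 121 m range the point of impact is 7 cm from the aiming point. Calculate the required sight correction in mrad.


1 mrad subtends 1 cm per 10 m of range, so adj = error_cm / (dist_m / 10) = 7 / (121/10) = 0.5785 mrad

0.5785 mrad


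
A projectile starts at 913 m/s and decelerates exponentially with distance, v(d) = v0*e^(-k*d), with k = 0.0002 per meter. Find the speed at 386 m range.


v = v0*exp(-k*d) = 913*exp(-0.0002*386) = 845.2 m/s

845.2 m/s


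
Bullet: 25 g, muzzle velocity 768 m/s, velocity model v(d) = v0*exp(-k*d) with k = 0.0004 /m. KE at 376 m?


v = v0*exp(-k*d) = 768*exp(-0.0004*376) = 660.759 m/s
E = 0.5*m*v^2 = 0.5*0.025*660.759^2 = 5458 J

5458 J


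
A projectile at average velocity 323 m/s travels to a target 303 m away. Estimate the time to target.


t = d/v = 303/323 = 0.9381 s

0.9381 s


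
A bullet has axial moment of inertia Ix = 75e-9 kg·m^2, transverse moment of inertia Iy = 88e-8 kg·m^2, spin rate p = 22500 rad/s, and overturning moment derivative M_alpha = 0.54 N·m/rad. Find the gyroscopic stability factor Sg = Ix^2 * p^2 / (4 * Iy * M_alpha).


Sg = Ix^2 * p^2 / (4 * Iy * M_alpha) = (75e-9)^2 * 22500^2 / (4 * 88e-8 * 0.54) = 1.498

1.498


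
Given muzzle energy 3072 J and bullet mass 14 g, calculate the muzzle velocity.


v = sqrt(2*E/m) = sqrt(2*3072/0.014) = 662.5 m/s

662.5 m/s


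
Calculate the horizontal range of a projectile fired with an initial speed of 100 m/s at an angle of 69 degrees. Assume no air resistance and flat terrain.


R = v0^2 * sin(2*theta) / g = 100^2 * sin(2*69°) / 9.81 = 682.1 m

682.1 m


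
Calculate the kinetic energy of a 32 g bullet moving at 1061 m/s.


E = 0.5*m*v^2 = 0.5*0.032*1061^2 = 18012 J

18012 J


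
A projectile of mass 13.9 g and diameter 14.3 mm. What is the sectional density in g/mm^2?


SD = m/d^2 = 13.9/14.3^2 = 0.06797 g/mm^2

0.06797 g/mm^2


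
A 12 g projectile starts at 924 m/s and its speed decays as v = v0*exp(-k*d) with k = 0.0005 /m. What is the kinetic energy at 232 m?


v = v0*exp(-k*d) = 924*exp(-0.0005*232) = 822.799 m/s
E = 0.5*m*v^2 = 0.5*0.012*822.799^2 = 4062 J

4062 J


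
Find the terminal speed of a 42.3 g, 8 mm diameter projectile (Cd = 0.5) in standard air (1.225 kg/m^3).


A = pi*(d/2)^2 = pi*(8/2000)^2 = 5.02655e-05 m^2
vt = sqrt(2mg/(Cd*rho*A)) = sqrt(2*0.0423*9.81/(0.5 * 1.225 * 5.02655e-05)) = 164.2 m/s

164.2 m/s


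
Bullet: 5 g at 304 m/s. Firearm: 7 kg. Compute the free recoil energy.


v_r = m_p*v_p/m_gun = 0.005*304/7 = 0.217143 m/s, E_r = 0.5*m_gun*v_r^2 = 0.5*7*0.217143^2 = 0.165 J

0.165 J


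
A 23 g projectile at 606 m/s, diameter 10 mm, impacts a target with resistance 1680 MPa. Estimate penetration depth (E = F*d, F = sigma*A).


A = pi*(d/2)^2 = pi*(10/2)^2 = 78.5398 mm^2
E = 0.5*m*v^2 = 0.5*0.023*606^2 = 4223.21 J
depth = E/(sigma*A) = 4223.21 J / (1680 MPa * 78.5398 mm^2) = 4223.21/(1680 * 78.5398) m = 0.0320069 m ≈ 32.01 mm

32.01 mm


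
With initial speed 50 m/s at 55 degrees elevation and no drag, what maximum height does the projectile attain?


H = (v0*sin(theta))^2 / (2g) = (50*sin(55°))^2 / (2*9.81) = 85.5 m

85.5 m


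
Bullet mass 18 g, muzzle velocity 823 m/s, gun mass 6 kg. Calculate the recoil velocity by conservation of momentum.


v_recoil = m_p * v_p / m_gun = 0.018 * 823 / 6 = 2.469 m/s

2.469 m/s


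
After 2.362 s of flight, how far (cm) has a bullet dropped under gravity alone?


drop = 0.5*g*t^2 = 0.5*9.81*2.362^2 = 27.3652 m ≈ 2737 cm

2737 cm


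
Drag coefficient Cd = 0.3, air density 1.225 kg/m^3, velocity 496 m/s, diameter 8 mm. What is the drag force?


A = pi*(d/2)^2 = pi*(8/2000)^2 = 5.02655e-05 m^2
Fd = 0.5*Cd*rho*A*v^2 = 0.5*0.3*1.225*5.02655e-05*496^2 = 2.272 N

2.272 N


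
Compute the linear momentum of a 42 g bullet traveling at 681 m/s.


p = m*v = 0.042*681 = 28.6 kg·m/s

28.6 kg·m/s


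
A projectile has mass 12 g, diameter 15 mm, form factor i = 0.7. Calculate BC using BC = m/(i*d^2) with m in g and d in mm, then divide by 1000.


BC = m/(i*d^2*1000) = 12/(0.7 * 15^2 * 1000) = 7.619e-05

7.619e-05


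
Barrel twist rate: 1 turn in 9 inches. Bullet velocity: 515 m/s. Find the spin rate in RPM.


twist_m = 9*0.0254 = 0.2286 m
spin = v/twist = 515/0.2286 = 2252.843 rev/s
RPM = spin*60 = 2252.843*60 ≈ 135171 RPM

135171 RPM


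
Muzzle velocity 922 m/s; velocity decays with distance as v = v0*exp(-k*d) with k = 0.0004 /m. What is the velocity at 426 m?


v = v0*exp(-k*d) = 922*exp(-0.0004*426) = 777.5 m/s

777.5 m/s


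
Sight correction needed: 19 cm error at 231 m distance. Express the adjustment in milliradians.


1 mrad subtends 1 cm per 10 m of range, so adj = error_cm / (dist_m / 10) = 19 / (231/10) = 0.8225 mrad

0.8225 mrad


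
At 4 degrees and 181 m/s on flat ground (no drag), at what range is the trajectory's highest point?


R = v0^2*sin(2*theta)/g = 181^2*sin(2*4°)/9.81 = 464.776 m
apex_dist = R/2 = 464.776/2 = 232.4 m

232.4 m


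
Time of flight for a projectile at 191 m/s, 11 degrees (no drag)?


T = 2*v0*sin(theta)/g = 2*191*sin(11°)/9.81 = 7.43 s

7.43 s


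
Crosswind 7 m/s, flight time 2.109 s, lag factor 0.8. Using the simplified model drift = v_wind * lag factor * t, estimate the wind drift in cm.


drift = v_wind * lag * t = 7 * 0.8 * 2.109 = 11.8104 m ≈ 1181 cm

1181 cm


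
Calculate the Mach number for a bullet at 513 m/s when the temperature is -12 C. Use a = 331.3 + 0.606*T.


a = 331.3 + 0.606*(-12) = 324.028 m/s
M = v/a = 513/324.028 = 1.583

1.583


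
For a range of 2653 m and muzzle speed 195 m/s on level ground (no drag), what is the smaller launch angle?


sin(2*theta) = R*g/v0^2 = 2653*9.81/195^2 = 0.684443, theta = arcsin(0.684443)/2 = 21.6°

21.6 degrees


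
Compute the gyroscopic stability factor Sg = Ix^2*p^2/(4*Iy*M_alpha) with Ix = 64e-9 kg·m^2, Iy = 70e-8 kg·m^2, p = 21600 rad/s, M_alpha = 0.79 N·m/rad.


Sg = Ix^2 * p^2 / (4 * Iy * M_alpha) = (64e-9)^2 * 21600^2 / (4 * 70e-8 * 0.79) = 0.8639

0.8639


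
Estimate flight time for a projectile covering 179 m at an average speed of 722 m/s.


t = d/v = 179/722 = 0.2479 s

0.2479 s


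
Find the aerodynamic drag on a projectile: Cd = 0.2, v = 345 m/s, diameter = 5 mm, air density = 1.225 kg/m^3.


A = pi*(d/2)^2 = pi*(5/2000)^2 = 1.96350e-05 m^2
Fd = 0.5*Cd*rho*A*v^2 = 0.5*0.2*1.225*1.96350e-05*345^2 = 0.2863 N

0.2863 N


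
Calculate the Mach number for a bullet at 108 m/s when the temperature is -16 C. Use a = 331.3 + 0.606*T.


a = 331.3 + 0.606*(-16) = 321.604 m/s
M = v/a = 108/321.604 = 0.3358

0.3358


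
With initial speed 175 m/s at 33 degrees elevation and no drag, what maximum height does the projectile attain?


H = (v0*sin(theta))^2 / (2g) = (175*sin(33°))^2 / (2*9.81) = 463 m

463 m


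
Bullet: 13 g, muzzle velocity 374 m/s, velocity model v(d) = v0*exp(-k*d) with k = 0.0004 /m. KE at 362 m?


v = v0*exp(-k*d) = 374*exp(-0.0004*362) = 323.583 m/s
E = 0.5*m*v^2 = 0.5*0.013*323.583^2 = 680.6 J

680.6 J


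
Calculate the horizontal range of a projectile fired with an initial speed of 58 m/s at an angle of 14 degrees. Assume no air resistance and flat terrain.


R = v0^2 * sin(2*theta) / g = 58^2 * sin(2*14°) / 9.81 = 161 m

161 m


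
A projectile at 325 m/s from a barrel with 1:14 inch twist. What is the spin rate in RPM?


twist_m = 14*0.0254 = 0.3556 m
spin = v/twist = 325/0.3556 = 913.9483 rev/s
RPM = spin*60 = 913.9483*60 ≈ 54837 RPM

54837 RPM


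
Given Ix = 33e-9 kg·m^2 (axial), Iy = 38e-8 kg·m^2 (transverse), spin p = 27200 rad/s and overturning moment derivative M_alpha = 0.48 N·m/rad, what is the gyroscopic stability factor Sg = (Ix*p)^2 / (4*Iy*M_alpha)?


Sg = Ix^2 * p^2 / (4 * Iy * M_alpha) = (33e-9)^2 * 27200^2 / (4 * 38e-8 * 0.48) = 1.104

1.104


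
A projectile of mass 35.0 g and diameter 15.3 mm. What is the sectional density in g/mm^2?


SD = m/d^2 = 35.0/15.3^2 = 0.1495 g/mm^2

0.1495 g/mm^2


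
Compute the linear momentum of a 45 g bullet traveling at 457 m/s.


p = m*v = 0.045*457 = 20.56 kg·m/s

20.56 kg·m/s


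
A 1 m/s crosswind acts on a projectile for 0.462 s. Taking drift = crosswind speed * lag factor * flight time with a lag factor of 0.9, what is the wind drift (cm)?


drift = v_wind * lag * t = 1 * 0.9 * 0.462 = 0.4158 m ≈ 41.58 cm

41.58 cm


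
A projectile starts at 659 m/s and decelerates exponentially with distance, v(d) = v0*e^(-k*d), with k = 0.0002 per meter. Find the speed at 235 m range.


v = v0*exp(-k*d) = 659*exp(-0.0002*235) = 628.7 m/s

628.7 m/s


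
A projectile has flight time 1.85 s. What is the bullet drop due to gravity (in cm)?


drop = 0.5*g*t^2 = 0.5*9.81*1.85^2 = 16.7874 m ≈ 1679 cm

1679 cm


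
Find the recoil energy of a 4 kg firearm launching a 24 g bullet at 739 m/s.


v_r = m_p*v_p/m_gun = 0.024*739/4 = 4.434 m/s, E_r = 0.5*m_gun*v_r^2 = 0.5*4*4.434^2 = 39.32 J

39.32 J


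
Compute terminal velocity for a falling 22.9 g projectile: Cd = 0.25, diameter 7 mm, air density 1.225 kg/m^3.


A = pi*(d/2)^2 = pi*(7/2000)^2 = 3.84845e-05 m^2
vt = sqrt(2mg/(Cd*rho*A)) = sqrt(2*0.0229*9.81/(0.25 * 1.225 * 3.84845e-05)) = 195.2 m/s

195.2 m/s


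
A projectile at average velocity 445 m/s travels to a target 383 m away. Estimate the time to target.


t = d/v = 383/445 = 0.8607 s

0.8607 s


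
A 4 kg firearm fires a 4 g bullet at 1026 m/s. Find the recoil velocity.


v_recoil = m_p * v_p / m_gun = 0.004 * 1026 / 4 = 1.026 m/s

1.026 m/s


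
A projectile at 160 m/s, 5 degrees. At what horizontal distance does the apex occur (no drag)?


R = v0^2*sin(2*theta)/g = 160^2*sin(2*5°)/9.81 = 453.149 m
apex_dist = R/2 = 453.149/2 = 226.6 m

226.6 m


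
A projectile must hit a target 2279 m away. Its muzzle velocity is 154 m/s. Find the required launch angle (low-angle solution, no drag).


sin(2*theta) = R*g/v0^2 = 2279*9.81/154^2 = 0.942696, theta = arcsin(0.942696)/2 = 35.25°

35.25 degrees


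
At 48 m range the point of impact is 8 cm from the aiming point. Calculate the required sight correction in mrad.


1 mrad subtends 1 cm per 10 m of range, so adj = error_cm / (dist_m / 10) = 8 / (48/10) = 1.667 mrad

1.667 mrad


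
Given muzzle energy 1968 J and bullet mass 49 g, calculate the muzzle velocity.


v = sqrt(2*E/m) = sqrt(2*1968/0.049) = 283.4 m/s

283.4 m/s


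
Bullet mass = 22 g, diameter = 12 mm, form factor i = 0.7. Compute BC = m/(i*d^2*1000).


BC = m/(i*d^2*1000) = 22/(0.7 * 12^2 * 1000) = 0.0002183

0.0002183


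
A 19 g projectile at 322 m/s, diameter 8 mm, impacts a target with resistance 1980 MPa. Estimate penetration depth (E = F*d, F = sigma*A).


A = pi*(d/2)^2 = pi*(8/2)^2 = 50.2655 mm^2
E = 0.5*m*v^2 = 0.5*0.019*322^2 = 984.998 J
depth = E/(sigma*A) = 984.998 J / (1980 MPa * 50.2655 mm^2) = 984.998/(1980 * 50.2655) m = 0.00989693 m ≈ 9.897 mm

9.897 mm


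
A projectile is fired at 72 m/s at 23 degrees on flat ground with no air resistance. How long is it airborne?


T = 2*v0*sin(theta)/g = 2*72*sin(23°)/9.81 = 5.736 s

5.736 s


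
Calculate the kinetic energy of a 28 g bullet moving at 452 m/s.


E = 0.5*m*v^2 = 0.5*0.028*452^2 = 2860 J

2860 J


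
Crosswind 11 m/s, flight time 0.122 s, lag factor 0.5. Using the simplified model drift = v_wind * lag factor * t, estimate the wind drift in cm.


drift = v_wind * lag * t = 11 * 0.5 * 0.122 = 0.671 m ≈ 67.1 cm

67.1 cm


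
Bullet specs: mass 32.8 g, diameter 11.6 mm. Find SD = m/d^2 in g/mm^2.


SD = m/d^2 = 32.8/11.6^2 = 0.2438 g/mm^2

0.2438 g/mm^2


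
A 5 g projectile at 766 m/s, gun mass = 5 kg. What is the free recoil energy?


v_r = m_p*v_p/m_gun = 0.005*766/5 = 0.766 m/s, E_r = 0.5*m_gun*v_r^2 = 0.5*5*0.766^2 = 1.467 J

1.467 J


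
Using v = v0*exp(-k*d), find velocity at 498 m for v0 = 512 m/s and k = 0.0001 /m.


v = v0*exp(-k*d) = 512*exp(-0.0001*498) = 487.1 m/s

487.1 m/s


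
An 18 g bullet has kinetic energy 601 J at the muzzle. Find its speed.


v = sqrt(2*E/m) = sqrt(2*601/0.018) = 258.4 m/s

258.4 m/s


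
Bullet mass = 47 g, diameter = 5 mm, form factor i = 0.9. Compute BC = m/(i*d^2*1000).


BC = m/(i*d^2*1000) = 47/(0.9 * 5^2 * 1000) = 0.002089

0.002089


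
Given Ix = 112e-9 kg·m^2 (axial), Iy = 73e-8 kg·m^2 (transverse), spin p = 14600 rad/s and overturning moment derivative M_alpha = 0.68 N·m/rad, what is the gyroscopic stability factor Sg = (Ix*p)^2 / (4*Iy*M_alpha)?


Sg = Ix^2 * p^2 / (4 * Iy * M_alpha) = (112e-9)^2 * 14600^2 / (4 * 73e-8 * 0.68) = 1.347

1.347


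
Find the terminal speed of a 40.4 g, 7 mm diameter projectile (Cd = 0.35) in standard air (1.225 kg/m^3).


A = pi*(d/2)^2 = pi*(7/2000)^2 = 3.84845e-05 m^2
vt = sqrt(2mg/(Cd*rho*A)) = sqrt(2*0.0404*9.81/(0.35 * 1.225 * 3.84845e-05)) = 219.2 m/s

219.2 m/s


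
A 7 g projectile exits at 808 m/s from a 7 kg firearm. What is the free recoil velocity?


v_recoil = m_p * v_p / m_gun = 0.007 * 808 / 7 = 0.808 m/s

0.808 m/s


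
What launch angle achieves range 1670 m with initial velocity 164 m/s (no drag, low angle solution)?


sin(2*theta) = R*g/v0^2 = 1670*9.81/164^2 = 0.609113, theta = arcsin(0.609113)/2 = 18.76°

18.76 degrees


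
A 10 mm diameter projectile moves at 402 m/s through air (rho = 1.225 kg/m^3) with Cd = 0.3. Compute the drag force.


A = pi*(d/2)^2 = pi*(10/2000)^2 = 7.85398e-05 m^2
Fd = 0.5*Cd*rho*A*v^2 = 0.5*0.3*1.225*7.85398e-05*402^2 = 2.332 N

2.332 N


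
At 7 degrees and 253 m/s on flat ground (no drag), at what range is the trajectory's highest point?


R = v0^2*sin(2*theta)/g = 253^2*sin(2*7°)/9.81 = 1578.51 m
apex_dist = R/2 = 1578.51/2 = 789.3 m

789.3 m


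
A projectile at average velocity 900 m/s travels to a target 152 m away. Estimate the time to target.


t = d/v = 152/900 = 0.1689 s

0.1689 s


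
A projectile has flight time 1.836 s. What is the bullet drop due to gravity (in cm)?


drop = 0.5*g*t^2 = 0.5*9.81*1.836^2 = 16.5342 m ≈ 1653 cm

1653 cm


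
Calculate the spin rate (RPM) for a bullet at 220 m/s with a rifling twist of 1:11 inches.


twist_m = 11*0.0254 = 0.2794 m
spin = v/twist = 220/0.2794 = 787.4016 rev/s
RPM = spin*60 = 787.4016*60 ≈ 47244 RPM

47244 RPM


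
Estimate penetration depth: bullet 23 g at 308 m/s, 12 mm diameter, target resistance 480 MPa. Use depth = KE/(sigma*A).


A = pi*(d/2)^2 = pi*(12/2)^2 = 113.097 mm^2
E = 0.5*m*v^2 = 0.5*0.023*308^2 = 1090.94 J
depth = E/(sigma*A) = 1090.94 J / (480 MPa * 113.097 mm^2) = 1090.94/(480 * 113.097) m = 0.0200958 m ≈ 20.1 mm

20.1 mm


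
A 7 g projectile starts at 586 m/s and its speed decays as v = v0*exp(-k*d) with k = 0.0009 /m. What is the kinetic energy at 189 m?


v = v0*exp(-k*d) = 586*exp(-0.0009*189) = 494.338 m/s
E = 0.5*m*v^2 = 0.5*0.007*494.338^2 = 855.3 J

855.3 J
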